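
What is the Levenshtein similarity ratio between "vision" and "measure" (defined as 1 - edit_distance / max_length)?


Word 1: "vision" (length 6)
Word 2: "measure" (length 7)
One optimal edit sequence:
  1. insert 'm'  (+1)
  2. substitute 'v' -> 'e'  (+1)
  3. substitute 'i' -> 'a'  (+1)
  4. keep 's'
  5. substitute 'i' -> 'u'  (+1)
  6. substitute 'o' -> 'r'  (+1)
  7. substitute 'n' -> 'e'  (+1)
Edit distance = 6
Max length = max(6, 7) = 7
Similarity = 1 - 6/7
= 0.1429


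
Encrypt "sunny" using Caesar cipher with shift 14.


Word: "sunny"
Shift: 14
Each letter → (letter + shift) mod 26:
  's' (18) + 14 = 6 → 'g'
  'u' (20) + 14 = 8 → 'i'
  'n' (13) + 14 = 1 → 'b'
  'n' (13) + 14 = 1 → 'b'
  'y' (24) + 14 = 12 → 'm'
Result = "gibbm"


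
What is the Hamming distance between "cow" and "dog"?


Comparing character by character (same length = 3):
  Pos 0: 'c' vs 'd' !=
  Pos 1: 'o' vs 'o' =
  Pos 2: 'w' vs 'g' !=
Hamming distance = 2


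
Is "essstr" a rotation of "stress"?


Word: "stress", Candidate: "essstr"
Method: check if candidate is substring of word+word
"stressstress" contains "essstr"? Yes
Is rotation = Yes


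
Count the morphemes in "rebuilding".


Word: "rebuilding"
Morphemes: re- + build + -ing
Each morpheme carries meaning
= 3 morphemes


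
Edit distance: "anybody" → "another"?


Word 1: "anybody" (length 7)
Word 2: "another" (length 7)
One optimal edit sequence (insert/delete/substitute each cost 1):
  1. keep 'a'
  2. keep 'n'
  3. substitute 'y' -> 'o'  (+1)
  4. substitute 'b' -> 't'  (+1)
  5. substitute 'o' -> 'h'  (+1)
  6. substitute 'd' -> 'e'  (+1)
  7. substitute 'y' -> 'r'  (+1)
Total edit operations: 5
Edit distance = 5


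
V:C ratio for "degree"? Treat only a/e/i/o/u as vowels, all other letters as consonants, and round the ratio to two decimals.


Word: "degree"
Vowels (a,e,i,o,u): 3
Consonants: 3
Ratio = 3/3
= 1.00


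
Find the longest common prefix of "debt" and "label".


Word 1: "debt"
Word 2: "label"
Comparing from start:
  Pos 0: 'd' != 'l' (stop)
LCP = "" (length 0)


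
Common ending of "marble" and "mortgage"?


Word 1: "marble"
Word 2: "mortgage"
Comparing from end:
  Pos -1: 'e' == 'e'
  Pos -2: 'l' != 'g' (stop)
LCS = "e" (length 1)


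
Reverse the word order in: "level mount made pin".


Original: "level mount made pin"
Words (1..n): level | mount | made | pin
Reversed (n..1): pin | made | mount | level
Result = "pin made mount level"


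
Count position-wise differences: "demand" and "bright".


Comparing character by character (same length = 6):
  Pos 0: 'd' vs 'b' !=
  Pos 1: 'e' vs 'r' !=
  Pos 2: 'm' vs 'i' !=
  Pos 3: 'a' vs 'g' !=
  Pos 4: 'n' vs 'h' !=
  Pos 5: 'd' vs 't' !=
Hamming distance = 6


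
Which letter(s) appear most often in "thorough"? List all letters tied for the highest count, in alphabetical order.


Word: "thorough"
Letter counts:
  'g': 1
  'h': 2
  'o': 2
  'r': 1
  't': 1
  'u': 1
Maximum count = 2
Most frequent = 'h', 'o' (2 times each)


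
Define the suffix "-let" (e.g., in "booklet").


Suffix: -let
Example: booklet = book + -let
Meaning = small


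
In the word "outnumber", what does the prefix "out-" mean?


Prefix: out-
Example: outnumber (out- + number)
Meaning = surpass


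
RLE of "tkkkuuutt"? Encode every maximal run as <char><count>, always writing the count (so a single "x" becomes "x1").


String: "tkkkuuutt"
Scanning for consecutive runs:
  't' x 1
  'k' x 3
  'u' x 3
  't' x 2
RLE = "t1k3u3t2"


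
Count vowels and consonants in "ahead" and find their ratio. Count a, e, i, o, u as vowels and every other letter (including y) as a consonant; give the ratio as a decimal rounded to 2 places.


Word: "ahead"
Vowels (a,e,i,o,u): 3
Consonants: 2
Ratio = 3/2
= 1.50


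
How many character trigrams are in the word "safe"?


Word: "safe" (length 4)
Number of 3-grams = length - 3 + 1 = 4 - 3 + 1
= 2


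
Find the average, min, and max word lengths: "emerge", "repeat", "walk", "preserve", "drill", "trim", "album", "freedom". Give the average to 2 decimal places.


Lengths: "emerge"=6, "repeat"=6, "walk"=4, "preserve"=8, "drill"=5, "trim"=4, "album"=5, "freedom"=7
Sum = 45, Count = 8
Average = 45/8 = 5.63
= avg=5.63, min=4, max=8


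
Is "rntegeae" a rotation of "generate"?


Word: "generate", Candidate: "rntegeae"
Method: check if candidate is substring of word+word
"generategenerate" contains "rntegeae"? No
Is rotation = No


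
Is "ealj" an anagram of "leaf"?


Word 1: "leaf" → sorted: aefl
Word 2: "ealj" → sorted: aejl
Same letters? aefl != aejl
Anagram = No


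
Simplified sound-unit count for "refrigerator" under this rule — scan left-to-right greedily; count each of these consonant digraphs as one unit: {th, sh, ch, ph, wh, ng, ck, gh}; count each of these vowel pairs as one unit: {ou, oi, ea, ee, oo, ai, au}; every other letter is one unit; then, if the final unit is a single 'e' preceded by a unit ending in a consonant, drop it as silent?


Word: "refrigerator" (12 letters)
Left-to-right scan:
  1. 'r' (letter)
  2. 'e' (letter)
  3. 'f' (letter)
  4. 'r' (letter)
  5. 'i' (letter)
  6. 'g' (letter)
  7. 'e' (letter)
  8. 'r' (letter)
  9. 'a' (letter)
  10. 't' (letter)
  11. 'o' (letter)
  12. 'r' (letter)
Units from scan: 12
Sound units = 12 units


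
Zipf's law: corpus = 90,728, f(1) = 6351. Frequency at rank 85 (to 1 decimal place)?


Zipf's law: f(r) = f(1) / r
f(1) = 6351
f(85) = 6351 / 85
= 74.7 occurrences


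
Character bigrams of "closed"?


Word: "closed" (length 6)
Number of bigrams = 6 - 2 + 1 = 5
  Position 0: "cl"
  Position 1: "lo"
  Position 2: "os"
  Position 3: "se"
  Position 4: "ed"
Bigrams = "cl", "lo", "os", "se", "ed"


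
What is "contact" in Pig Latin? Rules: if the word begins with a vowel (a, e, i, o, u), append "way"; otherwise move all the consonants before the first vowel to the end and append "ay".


Word: "contact"
Starts with consonant(s) → move to end, add 'ay'
Consonant cluster: "c"
Pig Latin = "ontactcay"


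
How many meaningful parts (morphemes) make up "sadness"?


Word: "sadness"
Morphemes: sad + -ness
Each morpheme carries meaning
= 2 morphemes


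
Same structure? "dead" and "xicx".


Pattern of "dead": [0, 1, 2, 0]
Pattern of "xicx": [0, 1, 2, 0]
Patterns match
Same pattern = Yes


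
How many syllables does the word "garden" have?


Word: "garden"
Syllable breakdown: gar · den
Counting: 2 parts
= 2 syllables


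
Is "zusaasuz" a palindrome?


Word: "zusaasuz"
Reversed: "zusaasuz"
Forward == Backward? zusaasuz == zusaasuz
Palindrome = Yes


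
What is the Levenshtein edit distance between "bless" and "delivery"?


Word 1: "bless" (length 5)
Word 2: "delivery" (length 8)
One optimal edit sequence (insert/delete/substitute each cost 1):
  1. insert 'd'  (+1)
  2. substitute 'b' -> 'e'  (+1)
  3. keep 'l'
  4. insert 'i'  (+1)
  5. insert 'v'  (+1)
  6. keep 'e'
  7. substitute 's' -> 'r'  (+1)
  8. substitute 's' -> 'y'  (+1)
Total edit operations: 6
Edit distance = 6


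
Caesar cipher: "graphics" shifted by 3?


Word: "graphics"
Shift: 3
Each letter → (letter + shift) mod 26:
  'g' (6) + 3 = 9 → 'j'
  'r' (17) + 3 = 20 → 'u'
  'a' (0) + 3 = 3 → 'd'
  'p' (15) + 3 = 18 → 's'
  'h' (7) + 3 = 10 → 'k'
  'i' (8) + 3 = 11 → 'l'
  'c' (2) + 3 = 5 → 'f'
  's' (18) + 3 = 21 → 'v'
Result = "judsklfv"


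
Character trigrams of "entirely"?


Word: "entirely" (length 8)
Number of trigrams = 8 - 3 + 1 = 6
  Position 0: "ent"
  Position 1: "nti"
  Position 2: "tir"
  Position 3: "ire"
  Position 4: "rel"
  Position 5: "ely"
Trigrams = "ent", "nti", "tir", "ire", "rel", "ely"


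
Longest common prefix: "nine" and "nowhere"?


Word 1: "nine"
Word 2: "nowhere"
Comparing from start:
  Pos 0: 'n' == 'n'
  Pos 1: 'i' != 'o' (stop)
LCP = "n" (length 1)


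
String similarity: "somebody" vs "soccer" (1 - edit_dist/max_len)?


Word 1: "somebody" (length 8)
Word 2: "soccer" (length 6)
One optimal edit sequence:
  1. keep 's'
  2. keep 'o'
  3. delete 'm'  (+1)
  4. delete 'e'  (+1)
  5. substitute 'b' -> 'c'  (+1)
  6. substitute 'o' -> 'c'  (+1)
  7. substitute 'd' -> 'e'  (+1)
  8. substitute 'y' -> 'r'  (+1)
Edit distance = 6
Max length = max(8, 6) = 8
Similarity = 1 - 6/8
= 0.2500


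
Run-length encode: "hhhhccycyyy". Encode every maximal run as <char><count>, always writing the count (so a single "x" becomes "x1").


String: "hhhhccycyyy"
Scanning for consecutive runs:
  'h' x 4
  'c' x 2
  'y' x 1
  'c' x 1
  'y' x 3
RLE = "h4c2y1c1y3"


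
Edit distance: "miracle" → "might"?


Word 1: "miracle" (length 7)
Word 2: "might" (length 5)
One optimal edit sequence (insert/delete/substitute each cost 1):
  1. keep 'm'
  2. keep 'i'
  3. delete 'r'  (+1)
  4. delete 'a'  (+1)
  5. substitute 'c' -> 'g'  (+1)
  6. substitute 'l' -> 'h'  (+1)
  7. substitute 'e' -> 't'  (+1)
Total edit operations: 5
Edit distance = 5


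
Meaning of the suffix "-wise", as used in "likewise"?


Suffix: -wise
As in: likewise -> like + -wise
Meaning = in the manner of


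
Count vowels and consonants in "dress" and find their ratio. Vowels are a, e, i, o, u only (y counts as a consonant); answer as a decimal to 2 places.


Word: "dress"
Vowels (a,e,i,o,u): 1
Consonants: 4
Ratio = 1/4
= 0.25


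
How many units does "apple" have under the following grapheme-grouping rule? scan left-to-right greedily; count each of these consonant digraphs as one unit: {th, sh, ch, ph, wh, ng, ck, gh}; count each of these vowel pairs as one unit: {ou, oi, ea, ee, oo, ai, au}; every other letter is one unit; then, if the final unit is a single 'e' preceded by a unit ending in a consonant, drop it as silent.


Word: "apple" (5 letters)
Left-to-right scan:
  1. 'a' (letter)
  2. 'p' (letter)
  3. 'p' (letter)
  4. 'l' (letter)
  5. 'e' (letter)
Units from scan: 5
Final unit is 'e' after a consonant -> drop as silent (-1)
Sound units = 4 units


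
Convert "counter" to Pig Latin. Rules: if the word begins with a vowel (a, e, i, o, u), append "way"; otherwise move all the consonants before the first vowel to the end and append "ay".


Word: "counter"
Starts with consonant(s) → move to end, add 'ay'
Consonant cluster: "c"
Pig Latin = "ountercay"


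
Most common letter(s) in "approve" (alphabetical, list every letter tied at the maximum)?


Word: "approve"
Letter counts:
  'a': 1
  'e': 1
  'o': 1
  'p': 2
  'r': 1
  'v': 1
Maximum count = 2
Most frequent = 'p' (2 times each)


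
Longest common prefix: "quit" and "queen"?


Word 1: "quit"
Word 2: "queen"
Comparing from start:
  Pos 0: 'q' == 'q'
  Pos 1: 'u' == 'u'
  Pos 2: 'i' != 'e' (stop)
LCP = "qu" (length 2)


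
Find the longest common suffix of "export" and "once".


Word 1: "export"
Word 2: "once"
Comparing from end:
  Pos -1: 't' != 'e' (stop)
LCS = "" (length 0)


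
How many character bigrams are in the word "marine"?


Word: "marine" (length 6)
Number of 2-grams = length - 2 + 1 = 6 - 2 + 1
= 5


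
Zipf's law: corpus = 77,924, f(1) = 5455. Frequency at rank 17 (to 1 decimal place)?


Zipf's law: f(r) = f(1) / r
f(1) = 5455
f(17) = 5455 / 17
= 320.9 occurrences


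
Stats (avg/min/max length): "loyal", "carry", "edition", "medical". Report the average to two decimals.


Lengths: "loyal"=5, "carry"=5, "edition"=7, "medical"=7
Sum = 24, Count = 4
Average = 24/4 = 6.00
= avg=6.00, min=5, max=7


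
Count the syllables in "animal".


Word: "animal"
Syllable breakdown: an | i | mal
Counting: 3 parts
= 3 syllables


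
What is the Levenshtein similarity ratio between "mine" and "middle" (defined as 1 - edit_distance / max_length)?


Word 1: "mine" (length 4)
Word 2: "middle" (length 6)
One optimal edit sequence:
  1. keep 'm'
  2. keep 'i'
  3. insert 'd'  (+1)
  4. insert 'd'  (+1)
  5. substitute 'n' -> 'l'  (+1)
  6. keep 'e'
Edit distance = 3
Max length = max(4, 6) = 6
Similarity = 1 - 3/6
= 0.5000


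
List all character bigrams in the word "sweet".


Word: "sweet" (length 5)
Number of bigrams = 5 - 2 + 1 = 4
  Position 0: "sw"
  Position 1: "we"
  Position 2: "ee"
  Position 3: "et"
Bigrams = "sw", "we", "ee", "et"


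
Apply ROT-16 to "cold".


Word: "cold"
Shift: 16
Each letter → (letter + shift) mod 26:
  'c' (2) + 16 = 18 → 's'
  'o' (14) + 16 = 4 → 'e'
  'l' (11) + 16 = 1 → 'b'
  'd' (3) + 16 = 19 → 't'
Result = "sebt"


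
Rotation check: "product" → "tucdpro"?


Word: "product", Candidate: "tucdpro"
Method: check if candidate is substring of word+word
"productproduct" contains "tucdpro"? No
Is rotation = No


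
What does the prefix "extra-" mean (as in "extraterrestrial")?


Prefix: extra-
As in: extraterrestrial -> extra- + terrestrial
Meaning = beyond


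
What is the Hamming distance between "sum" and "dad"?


Comparing character by character (same length = 3):
  Pos 0: 's' vs 'd' !=
  Pos 1: 'u' vs 'a' !=
  Pos 2: 'm' vs 'd' !=
Hamming distance = 3


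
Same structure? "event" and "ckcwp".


Pattern of "event": [0, 1, 0, 2, 3]
Pattern of "ckcwp": [0, 1, 0, 2, 3]
Patterns match
Same pattern = Yes


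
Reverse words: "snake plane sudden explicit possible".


Original: "snake plane sudden explicit possible"
Words (1..n): snake | plane | sudden | explicit | possible
Reversed (n..1): possible | explicit | sudden | plane | snake
Result = "possible explicit sudden plane snake"


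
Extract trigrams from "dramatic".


Word: "dramatic" (length 8)
Number of trigrams = 8 - 3 + 1 = 6
  Position 0: "dra"
  Position 1: "ram"
  Position 2: "ama"
  Position 3: "mat"
  Position 4: "ati"
  Position 5: "tic"
Trigrams = "dra", "ram", "ama", "mat", "ati", "tic"


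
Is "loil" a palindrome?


Word: "loil"
Reversed: "liol"
Forward == Backward? loil != liol
Palindrome = No


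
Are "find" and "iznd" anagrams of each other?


Word 1: "find" → sorted: dfin
Word 2: "iznd" → sorted: dinz
Same letters? dfin != dinz
Anagram = No


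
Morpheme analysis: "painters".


Word: "painters"
Morphemes: paint / -er / -s
Each morpheme carries meaning
= 3 morphemes


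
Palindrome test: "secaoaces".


Word: "secaoaces"
Reversed: "secaoaces"
Forward == Backward? secaoaces == secaoaces
Palindrome = Yes


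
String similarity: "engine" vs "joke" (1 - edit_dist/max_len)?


Word 1: "engine" (length 6)
Word 2: "joke" (length 4)
One optimal edit sequence:
  1. delete 'e'  (+1)
  2. delete 'n'  (+1)
  3. substitute 'g' -> 'j'  (+1)
  4. substitute 'i' -> 'o'  (+1)
  5. substitute 'n' -> 'k'  (+1)
  6. keep 'e'
Edit distance = 5
Max length = max(6, 4) = 6
Similarity = 1 - 5/6
= 0.1667


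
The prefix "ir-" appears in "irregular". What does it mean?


Prefix: ir-
As in: irregular -> ir- + regular
Meaning = not


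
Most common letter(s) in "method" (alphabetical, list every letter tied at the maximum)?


Word: "method"
Letter counts:
  'd': 1
  'e': 1
  'h': 1
  'm': 1
  'o': 1
  't': 1
Maximum count = 1
Most frequent = 'd', 'e', 'h', 'm', 'o', 't' (1 time each)


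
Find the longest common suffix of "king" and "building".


Word 1: "king"
Word 2: "building"
Comparing from end:
  Pos -1: 'g' == 'g'
  Pos -2: 'n' == 'n'
  Pos -3: 'i' == 'i'
  Pos -4: 'k' != 'd' (stop)
LCS = "ing" (length 3)


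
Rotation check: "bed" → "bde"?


Word: "bed", Candidate: "bde"
Method: check if candidate is substring of word+word
"bedbed" contains "bde"? No
Is rotation = No


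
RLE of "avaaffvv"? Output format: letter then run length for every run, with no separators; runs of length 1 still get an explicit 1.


String: "avaaffvv"
Scanning for consecutive runs:
  'a' x 1
  'v' x 1
  'a' x 2
  'f' x 2
  'v' x 2
RLE = "a1v1a2f2v2"


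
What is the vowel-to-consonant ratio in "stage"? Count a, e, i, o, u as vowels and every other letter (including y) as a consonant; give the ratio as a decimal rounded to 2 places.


Word: "stage"
Vowels (a,e,i,o,u): 2
Consonants: 3
Ratio = 2/3
= 0.67


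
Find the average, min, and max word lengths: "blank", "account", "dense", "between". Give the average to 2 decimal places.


Lengths: "blank"=5, "account"=7, "dense"=5, "between"=7
Sum = 24, Count = 4
Average = 24/4 = 6.00
= avg=6.00, min=5, max=7


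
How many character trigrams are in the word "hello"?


Word: "hello" (length 5)
Number of 3-grams = length - 3 + 1 = 5 - 3 + 1
= 3


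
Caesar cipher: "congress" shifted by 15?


Word: "congress"
Shift: 15
Each letter → (letter + shift) mod 26:
  'c' (2) + 15 = 17 → 'r'
  'o' (14) + 15 = 3 → 'd'
  'n' (13) + 15 = 2 → 'c'
  'g' (6) + 15 = 21 → 'v'
  'r' (17) + 15 = 6 → 'g'
  'e' (4) + 15 = 19 → 't'
  's' (18) + 15 = 7 → 'h'
  's' (18) + 15 = 7 → 'h'
Result = "rdcvgthh"


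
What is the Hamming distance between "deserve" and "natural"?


Comparing character by character (same length = 7):
  Pos 0: 'd' vs 'n' !=
  Pos 1: 'e' vs 'a' !=
  Pos 2: 's' vs 't' !=
  Pos 3: 'e' vs 'u' !=
  Pos 4: 'r' vs 'r' =
  Pos 5: 'v' vs 'a' !=
  Pos 6: 'e' vs 'l' !=
Hamming distance = 6


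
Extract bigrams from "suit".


Word: "suit" (length 4)
Number of bigrams = 4 - 2 + 1 = 3
  Position 0: "su"
  Position 1: "ui"
  Position 2: "it"
Bigrams = "su", "ui", "it"


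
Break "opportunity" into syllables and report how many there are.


Word: "opportunity"
Syllable breakdown: op · por · tu · ni · ty
Counting: 5 parts
= 5 syllables


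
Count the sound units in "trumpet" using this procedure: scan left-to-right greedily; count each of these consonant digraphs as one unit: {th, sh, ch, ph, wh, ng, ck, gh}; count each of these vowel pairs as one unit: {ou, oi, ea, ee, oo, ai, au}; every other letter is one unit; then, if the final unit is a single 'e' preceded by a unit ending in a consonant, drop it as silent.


Word: "trumpet" (7 letters)
Left-to-right scan:
  1. 't' (letter)
  2. 'r' (letter)
  3. 'u' (letter)
  4. 'm' (letter)
  5. 'p' (letter)
  6. 'e' (letter)
  7. 't' (letter)
Units from scan: 7
Sound units = 7 units


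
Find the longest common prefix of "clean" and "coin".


Word 1: "clean"
Word 2: "coin"
Comparing from start:
  Pos 0: 'c' == 'c'
  Pos 1: 'l' != 'o' (stop)
LCP = "c" (length 1)


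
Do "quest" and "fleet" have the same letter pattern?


Pattern of "quest": [0, 1, 2, 3, 4]
Pattern of "fleet": [0, 1, 2, 2, 3]
Patterns do not match
Same pattern = No


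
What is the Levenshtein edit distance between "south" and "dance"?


Word 1: "south" (length 5)
Word 2: "dance" (length 5)
One optimal edit sequence (insert/delete/substitute each cost 1):
  1. substitute 's' -> 'd'  (+1)
  2. substitute 'o' -> 'a'  (+1)
  3. substitute 'u' -> 'n'  (+1)
  4. substitute 't' -> 'c'  (+1)
  5. substitute 'h' -> 'e'  (+1)
Total edit operations: 5
Edit distance = 5


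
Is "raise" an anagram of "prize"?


Word 1: "prize" → sorted: eiprz
Word 2: "raise" → sorted: aeirs
Same letters? eiprz != aeirs
Anagram = No


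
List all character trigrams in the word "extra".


Word: "extra" (length 5)
Number of trigrams = 5 - 3 + 1 = 3
  Position 0: "ext"
  Position 1: "xtr"
  Position 2: "tra"
Trigrams = "ext", "xtr", "tra"


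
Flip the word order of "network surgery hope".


Original: "network surgery hope"
Words (1..n): network | surgery | hope
Reversed (n..1): hope | surgery | network
Result = "hope surgery network"


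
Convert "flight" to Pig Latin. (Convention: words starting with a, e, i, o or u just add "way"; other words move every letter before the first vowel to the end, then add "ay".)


Word: "flight"
Starts with consonant(s) → move to end, add 'ay'
Consonant cluster: "fl"
Pig Latin = "ightflay"


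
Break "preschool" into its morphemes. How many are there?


Word: "preschool"
Morphemes: pre- | school
Each morpheme carries meaning
= 2 morphemes


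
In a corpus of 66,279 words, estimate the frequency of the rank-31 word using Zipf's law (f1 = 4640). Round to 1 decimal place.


Zipf's law: f(r) = f(1) / r
f(1) = 4640
f(31) = 4640 / 31
= 149.7 occurrences


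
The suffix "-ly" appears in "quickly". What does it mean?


Suffix: -ly
As in: quickly -> quick + -ly
Meaning = in a manner


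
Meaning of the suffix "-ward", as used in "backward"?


Suffix: -ward
Example: backward (back + -ward)
Meaning = in the direction of


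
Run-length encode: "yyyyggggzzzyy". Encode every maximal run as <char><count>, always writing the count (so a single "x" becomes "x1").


String: "yyyyggggzzzyy"
Scanning for consecutive runs:
  'y' x 4
  'g' x 4
  'z' x 3
  'y' x 2
RLE = "y4g4z3y2"


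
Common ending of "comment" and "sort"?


Word 1: "comment"
Word 2: "sort"
Comparing from end:
  Pos -1: 't' == 't'
  Pos -2: 'n' != 'r' (stop)
LCS = "t" (length 1)


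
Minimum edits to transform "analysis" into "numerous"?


Word 1: "analysis" (length 8)
Word 2: "numerous" (length 8)
One optimal edit sequence (insert/delete/substitute each cost 1):
  1. substitute 'a' -> 'n'  (+1)
  2. substitute 'n' -> 'u'  (+1)
  3. substitute 'a' -> 'm'  (+1)
  4. substitute 'l' -> 'e'  (+1)
  5. substitute 'y' -> 'r'  (+1)
  6. substitute 's' -> 'o'  (+1)
  7. substitute 'i' -> 'u'  (+1)
  8. keep 's'
Total edit operations: 7
Edit distance = 7


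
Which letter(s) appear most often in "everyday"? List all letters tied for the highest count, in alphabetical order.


Word: "everyday"
Letter counts:
  'a': 1
  'd': 1
  'e': 2
  'r': 1
  'v': 1
  'y': 2
Maximum count = 2
Most frequent = 'e', 'y' (2 times each)


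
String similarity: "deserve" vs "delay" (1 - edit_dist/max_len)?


Word 1: "deserve" (length 7)
Word 2: "delay" (length 5)
One optimal edit sequence:
  1. keep 'd'
  2. delete 'e'  (+1)
  3. delete 's'  (+1)
  4. keep 'e'
  5. substitute 'r' -> 'l'  (+1)
  6. substitute 'v' -> 'a'  (+1)
  7. substitute 'e' -> 'y'  (+1)
Edit distance = 5
Max length = max(7, 5) = 7
Similarity = 1 - 5/7
= 0.2857


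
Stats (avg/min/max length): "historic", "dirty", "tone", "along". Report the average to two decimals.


Lengths: "historic"=8, "dirty"=5, "tone"=4, "along"=5
Sum = 22, Count = 4
Average = 22/4 = 5.50
= avg=5.50, min=4, max=8


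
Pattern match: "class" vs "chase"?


Pattern of "class": [0, 1, 2, 3, 3]
Pattern of "chase": [0, 1, 2, 3, 4]
Patterns do not match
Same pattern = No


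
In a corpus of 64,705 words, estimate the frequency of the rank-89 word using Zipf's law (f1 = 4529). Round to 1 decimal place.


Zipf's law: f(r) = f(1) / r
f(1) = 4529
f(89) = 4529 / 89
= 50.9 occurrences


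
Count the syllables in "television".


Word: "television"
Syllable breakdown: tel / e / vi / sion
Counting: 4 parts
= 4 syllables


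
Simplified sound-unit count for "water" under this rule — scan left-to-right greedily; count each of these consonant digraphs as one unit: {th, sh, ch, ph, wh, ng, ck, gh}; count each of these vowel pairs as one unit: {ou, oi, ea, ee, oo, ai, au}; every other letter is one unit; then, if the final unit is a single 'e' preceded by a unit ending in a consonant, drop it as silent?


Word: "water" (5 letters)
Left-to-right scan:
  (1) 'w' (letter)
  (2) 'a' (letter)
  (3) 't' (letter)
  (4) 'e' (letter)
  (5) 'r' (letter)
Units from scan: 5
Sound units = 5 units


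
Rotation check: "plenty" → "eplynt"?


Word: "plenty", Candidate: "eplynt"
Method: check if candidate is substring of word+word
"plentyplenty" contains "eplynt"? No
Is rotation = No


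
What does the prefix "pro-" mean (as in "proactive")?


Prefix: pro-
Example: proactive = pro- + active
Meaning = forward / in favor of


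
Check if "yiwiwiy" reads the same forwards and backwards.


Word: "yiwiwiy"
Reversed: "yiwiwiy"
Forward == Backward? yiwiwiy == yiwiwiy
Palindrome = Yes


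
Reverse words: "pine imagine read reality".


Original: "pine imagine read reality"
Words (1..n): pine | imagine | read | reality
Reversed (n..1): reality | read | imagine | pine
Result = "reality read imagine pine"


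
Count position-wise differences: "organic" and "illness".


Comparing character by character (same length = 7):
  Pos 0: 'o' vs 'i' !=
  Pos 1: 'r' vs 'l' !=
  Pos 2: 'g' vs 'l' !=
  Pos 3: 'a' vs 'n' !=
  Pos 4: 'n' vs 'e' !=
  Pos 5: 'i' vs 's' !=
  Pos 6: 'c' vs 's' !=
Hamming distance = 7


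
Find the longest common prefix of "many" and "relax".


Word 1: "many"
Word 2: "relax"
Comparing from start:
  Pos 0: 'm' != 'r' (stop)
LCP = "" (length 0)


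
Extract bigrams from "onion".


Word: "onion" (length 5)
Number of bigrams = 5 - 2 + 1 = 4
  Position 0: "on"
  Position 1: "ni"
  Position 2: "io"
  Position 3: "on"
Bigrams = "on", "ni", "io", "on"


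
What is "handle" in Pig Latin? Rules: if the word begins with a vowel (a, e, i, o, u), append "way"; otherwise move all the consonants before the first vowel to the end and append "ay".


Word: "handle"
Starts with consonant(s) → move to end, add 'ay'
Consonant cluster: "h"
Pig Latin = "andlehay"


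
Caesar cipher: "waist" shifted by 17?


Word: "waist"
Shift: 17
Each letter → (letter + shift) mod 26:
  'w' (22) + 17 = 13 → 'n'
  'a' (0) + 17 = 17 → 'r'
  'i' (8) + 17 = 25 → 'z'
  's' (18) + 17 = 9 → 'j'
  't' (19) + 17 = 10 → 'k'
Result = "nrzjk"


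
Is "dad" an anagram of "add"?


Word 1: "add" → sorted: add
Word 2: "dad" → sorted: add
Same letters? add == add
Anagram = Yes


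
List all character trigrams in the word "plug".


Word: "plug" (length 4)
Number of trigrams = 4 - 3 + 1 = 2
  Position 0: "plu"
  Position 1: "lug"
Trigrams = "plu", "lug"


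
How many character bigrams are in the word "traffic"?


Word: "traffic" (length 7)
Number of 2-grams = length - 2 + 1 = 7 - 2 + 1
= 6


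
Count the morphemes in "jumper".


Word: "jumper"
Morphemes: jump + -er
Each morpheme carries meaning
= 2 morphemes


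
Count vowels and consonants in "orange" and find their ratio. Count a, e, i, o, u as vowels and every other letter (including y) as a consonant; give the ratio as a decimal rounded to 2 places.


Word: "orange"
Vowels (a,e,i,o,u): 3
Consonants: 3
Ratio = 3/3
= 1.00


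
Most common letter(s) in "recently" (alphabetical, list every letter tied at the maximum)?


Word: "recently"
Letter counts:
  'c': 1
  'e': 2
  'l': 1
  'n': 1
  'r': 1
  't': 1
  'y': 1
Maximum count = 2
Most frequent = 'e' (2 times each)


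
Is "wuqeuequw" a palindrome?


Word: "wuqeuequw"
Reversed: "wuqeuequw"
Forward == Backward? wuqeuequw == wuqeuequw
Palindrome = Yes


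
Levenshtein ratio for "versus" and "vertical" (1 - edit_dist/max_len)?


Word 1: "versus" (length 6)
Word 2: "vertical" (length 8)
One optimal edit sequence:
  1. keep 'v'
  2. keep 'e'
  3. keep 'r'
  4. insert 't'  (+1)
  5. insert 'i'  (+1)
  6. substitute 's' -> 'c'  (+1)
  7. substitute 'u' -> 'a'  (+1)
  8. substitute 's' -> 'l'  (+1)
Edit distance = 5
Max length = max(6, 8) = 8
Similarity = 1 - 5/8
= 0.3750


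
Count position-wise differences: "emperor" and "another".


Comparing character by character (same length = 7):
  Pos 0: 'e' vs 'a' !=
  Pos 1: 'm' vs 'n' !=
  Pos 2: 'p' vs 'o' !=
  Pos 3: 'e' vs 't' !=
  Pos 4: 'r' vs 'h' !=
  Pos 5: 'o' vs 'e' !=
  Pos 6: 'r' vs 'r' =
Hamming distance = 6


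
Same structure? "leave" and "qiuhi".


Pattern of "leave": [0, 1, 2, 3, 1]
Pattern of "qiuhi": [0, 1, 2, 3, 1]
Patterns match
Same pattern = Yes


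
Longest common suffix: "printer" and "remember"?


Word 1: "printer"
Word 2: "remember"
Comparing from end:
  Pos -1: 'r' == 'r'
  Pos -2: 'e' == 'e'
  Pos -3: 't' != 'b' (stop)
LCS = "er" (length 2)


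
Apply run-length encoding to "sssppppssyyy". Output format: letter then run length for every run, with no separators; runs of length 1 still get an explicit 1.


String: "sssppppssyyy"
Scanning for consecutive runs:
  's' x 3
  'p' x 4
  's' x 2
  'y' x 3
RLE = "s3p4s2y3"


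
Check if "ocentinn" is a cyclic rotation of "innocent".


Word: "innocent", Candidate: "ocentinn"
Method: check if candidate is substring of word+word
"innocentinnocent" contains "ocentinn"? Yes
Is rotation = Yes


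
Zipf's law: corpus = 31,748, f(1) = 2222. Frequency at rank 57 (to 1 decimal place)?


Zipf's law: f(r) = f(1) / r
f(1) = 2222
f(57) = 2222 / 57
= 39.0 occurrences


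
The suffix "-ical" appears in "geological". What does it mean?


Suffix: -ical
Example: geological = geology + -ical, with a spelling change
Meaning = relating to


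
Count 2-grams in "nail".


Word: "nail" (length 4)
Number of 2-grams = length - 2 + 1 = 4 - 2 + 1
= 3


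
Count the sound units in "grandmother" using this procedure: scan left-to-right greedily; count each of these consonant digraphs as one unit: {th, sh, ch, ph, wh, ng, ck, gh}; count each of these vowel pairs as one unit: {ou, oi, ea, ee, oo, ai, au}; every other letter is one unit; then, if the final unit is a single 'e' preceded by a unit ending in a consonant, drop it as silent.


Word: "grandmother" (11 letters)
Left-to-right scan:
  (1) 'g' (letter)
  (2) 'r' (letter)
  (3) 'a' (letter)
  (4) 'n' (letter)
  (5) 'd' (letter)
  (6) 'm' (letter)
  (7) 'o' (letter)
  (8) 'th' (digraph)
  (9) 'e' (letter)
  (10) 'r' (letter)
Units from scan: 10
Sound units = 10 units


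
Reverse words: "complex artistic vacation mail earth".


Original: "complex artistic vacation mail earth"
Words (1..n): complex | artistic | vacation | mail | earth
Reversed (n..1): earth | mail | vacation | artistic | complex
Result = "earth mail vacation artistic complex"


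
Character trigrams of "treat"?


Word: "treat" (length 5)
Number of trigrams = 5 - 3 + 1 = 3
  Position 0: "tre"
  Position 1: "rea"
  Position 2: "eat"
Trigrams = "tre", "rea", "eat"


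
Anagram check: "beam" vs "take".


Word 1: "beam" → sorted: abem
Word 2: "take" → sorted: aekt
Same letters? abem != aekt
Anagram = No


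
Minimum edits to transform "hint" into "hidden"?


Word 1: "hint" (length 4)
Word 2: "hidden" (length 6)
One optimal edit sequence (insert/delete/substitute each cost 1):
  1. keep 'h'
  2. keep 'i'
  3. insert 'd'  (+1)
  4. insert 'd'  (+1)
  5. substitute 'n' -> 'e'  (+1)
  6. substitute 't' -> 'n'  (+1)
Total edit operations: 4
Edit distance = 4


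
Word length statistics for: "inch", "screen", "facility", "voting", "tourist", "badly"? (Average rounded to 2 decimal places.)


Lengths: "inch"=4, "screen"=6, "facility"=8, "voting"=6, "tourist"=7, "badly"=5
Sum = 36, Count = 6
Average = 36/6 = 6.00
= avg=6.00, min=4, max=8


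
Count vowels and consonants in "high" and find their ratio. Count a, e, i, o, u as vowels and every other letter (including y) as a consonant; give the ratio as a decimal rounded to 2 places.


Word: "high"
Vowels (a,e,i,o,u): 1
Consonants: 3
Ratio = 1/3
= 0.33


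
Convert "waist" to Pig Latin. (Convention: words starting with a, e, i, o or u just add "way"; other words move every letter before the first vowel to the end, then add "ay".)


Word: "waist"
Starts with consonant(s) → move to end, add 'ay'
Consonant cluster: "w"
Pig Latin = "aistway"


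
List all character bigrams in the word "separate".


Word: "separate" (length 8)
Number of bigrams = 8 - 2 + 1 = 7
  Position 0: "se"
  Position 1: "ep"
  Position 2: "pa"
  Position 3: "ar"
  Position 4: "ra"
  Position 5: "at"
  Position 6: "te"
Bigrams = "se", "ep", "pa", "ar", "ra", "at", "te"


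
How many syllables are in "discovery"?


Word: "discovery"
Syllable breakdown: dis / cov / er / y
Counting: 4 parts
= 4 syllables


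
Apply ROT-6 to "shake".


Word: "shake"
Shift: 6
Each letter → (letter + shift) mod 26:
  's' (18) + 6 = 24 → 'y'
  'h' (7) + 6 = 13 → 'n'
  'a' (0) + 6 = 6 → 'g'
  'k' (10) + 6 = 16 → 'q'
  'e' (4) + 6 = 10 → 'k'
Result = "yngqk"


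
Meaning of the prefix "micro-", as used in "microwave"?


Prefix: micro-
As in: microwave -> micro- + wave
Meaning = small


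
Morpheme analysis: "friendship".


Word: "friendship"
Morphemes: friend / -ship
Each morpheme carries meaning
= 2 morphemes


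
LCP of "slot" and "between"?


Word 1: "slot"
Word 2: "between"
Comparing from start:
  Pos 0: 's' != 'b' (stop)
LCP = "" (length 0)


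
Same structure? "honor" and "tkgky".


Pattern of "honor": [0, 1, 2, 1, 3]
Pattern of "tkgky": [0, 1, 2, 1, 3]
Patterns match
Same pattern = Yes


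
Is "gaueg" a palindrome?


Word: "gaueg"
Reversed: "geuag"
Forward == Backward? gaueg != geuag
Palindrome = No


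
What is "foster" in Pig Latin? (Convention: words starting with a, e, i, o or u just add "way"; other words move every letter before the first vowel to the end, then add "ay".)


Word: "foster"
Starts with consonant(s) → move to end, add 'ay'
Consonant cluster: "f"
Pig Latin = "osterfay"


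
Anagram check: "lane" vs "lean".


Word 1: "lane" → sorted: aeln
Word 2: "lean" → sorted: aeln
Same letters? aeln == aeln
Anagram = Yes


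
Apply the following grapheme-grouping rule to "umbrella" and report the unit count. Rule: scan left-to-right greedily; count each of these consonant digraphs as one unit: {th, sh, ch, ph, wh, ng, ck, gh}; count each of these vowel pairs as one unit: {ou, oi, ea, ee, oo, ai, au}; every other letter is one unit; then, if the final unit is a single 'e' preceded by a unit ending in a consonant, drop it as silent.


Word: "umbrella" (8 letters)
Left-to-right scan:
  (1) 'u' (letter)
  (2) 'm' (letter)
  (3) 'b' (letter)
  (4) 'r' (letter)
  (5) 'e' (letter)
  (6) 'l' (letter)
  (7) 'l' (letter)
  (8) 'a' (letter)
Units from scan: 8
Sound units = 8 units


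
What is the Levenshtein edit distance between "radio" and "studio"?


Word 1: "radio" (length 5)
Word 2: "studio" (length 6)
One optimal edit sequence (insert/delete/substitute each cost 1):
  1. insert 's'  (+1)
  2. substitute 'r' -> 't'  (+1)
  3. substitute 'a' -> 'u'  (+1)
  4. keep 'd'
  5. keep 'i'
  6. keep 'o'
Total edit operations: 3
Edit distance = 3


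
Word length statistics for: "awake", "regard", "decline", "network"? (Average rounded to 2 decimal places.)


Lengths: "awake"=5, "regard"=6, "decline"=7, "network"=7
Sum = 25, Count = 4
Average = 25/4 = 6.25
= avg=6.25, min=5, max=7


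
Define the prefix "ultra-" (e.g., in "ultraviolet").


Prefix: ultra-
Example: ultraviolet (ultra- + violet)
Meaning = beyond


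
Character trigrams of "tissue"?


Word: "tissue" (length 6)
Number of trigrams = 6 - 3 + 1 = 4
  Position 0: "tis"
  Position 1: "iss"
  Position 2: "ssu"
  Position 3: "sue"
Trigrams = "tis", "iss", "ssu", "sue"


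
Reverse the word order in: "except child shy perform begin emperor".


Original: "except child shy perform begin emperor"
Words (1..n): except | child | shy | perform | begin | emperor
Reversed (n..1): emperor | begin | perform | shy | child | except
Result = "emperor begin perform shy child except"


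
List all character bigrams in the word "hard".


Word: "hard" (length 4)
Number of bigrams = 4 - 2 + 1 = 3
  Position 0: "ha"
  Position 1: "ar"
  Position 2: "rd"
Bigrams = "ha", "ar", "rd"


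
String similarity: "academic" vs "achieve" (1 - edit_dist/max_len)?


Word 1: "academic" (length 8)
Word 2: "achieve" (length 7)
One optimal edit sequence:
  1. keep 'a'
  2. keep 'c'
  3. substitute 'a' -> 'h'  (+1)
  4. substitute 'd' -> 'i'  (+1)
  5. keep 'e'
  6. delete 'm'  (+1)
  7. substitute 'i' -> 'v'  (+1)
  8. substitute 'c' -> 'e'  (+1)
Edit distance = 5
Max length = max(8, 7) = 8
Similarity = 1 - 5/8
= 0.3750


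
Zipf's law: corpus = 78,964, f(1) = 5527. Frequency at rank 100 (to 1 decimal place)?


Zipf's law: f(r) = f(1) / r
f(1) = 5527
f(100) = 5527 / 100
= 55.3 occurrences


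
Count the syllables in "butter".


Word: "butter"
Syllable breakdown: but | ter
Counting: 2 parts
= 2 syllables


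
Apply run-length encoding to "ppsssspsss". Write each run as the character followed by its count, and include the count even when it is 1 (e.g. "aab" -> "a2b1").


String: "ppsssspsss"
Scanning for consecutive runs:
  'p' x 2
  's' x 4
  'p' x 1
  's' x 3
RLE = "p2s4p1s3"


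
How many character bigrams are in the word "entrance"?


Word: "entrance" (length 8)
Number of 2-grams = length - 2 + 1 = 8 - 2 + 1
= 7


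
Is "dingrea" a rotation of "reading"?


Word: "reading", Candidate: "dingrea"
Method: check if candidate is substring of word+word
"readingreading" contains "dingrea"? Yes
Is rotation = Yes


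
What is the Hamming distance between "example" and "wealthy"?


Comparing character by character (same length = 7):
  Pos 0: 'e' vs 'w' !=
  Pos 1: 'x' vs 'e' !=
  Pos 2: 'a' vs 'a' =
  Pos 3: 'm' vs 'l' !=
  Pos 4: 'p' vs 't' !=
  Pos 5: 'l' vs 'h' !=
  Pos 6: 'e' vs 'y' !=
Hamming distance = 6


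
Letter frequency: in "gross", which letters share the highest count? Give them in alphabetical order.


Word: "gross"
Letter counts:
  'g': 1
  'o': 1
  'r': 1
  's': 2
Maximum count = 2
Most frequent = 's' (2 times each)


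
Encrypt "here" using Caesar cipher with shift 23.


Word: "here"
Shift: 23
Each letter → (letter + shift) mod 26:
  'h' (7) + 23 = 4 → 'e'
  'e' (4) + 23 = 1 → 'b'
  'r' (17) + 23 = 14 → 'o'
  'e' (4) + 23 = 1 → 'b'
Result = "ebob"


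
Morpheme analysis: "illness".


Word: "illness"
Morphemes: ill / -ness
Each morpheme carries meaning
= 2 morphemes


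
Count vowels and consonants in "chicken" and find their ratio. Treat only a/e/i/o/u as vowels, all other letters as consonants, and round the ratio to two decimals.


Word: "chicken"
Vowels (a,e,i,o,u): 2
Consonants: 5
Ratio = 2/5
= 0.40


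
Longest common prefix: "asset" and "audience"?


Word 1: "asset"
Word 2: "audience"
Comparing from start:
  Pos 0: 'a' == 'a'
  Pos 1: 's' != 'u' (stop)
LCP = "a" (length 1)


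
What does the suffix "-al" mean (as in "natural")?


Suffix: -al
Example: natural (nature + -al, with a spelling change)
Meaning = relating to


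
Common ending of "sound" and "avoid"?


Word 1: "sound"
Word 2: "avoid"
Comparing from end:
  Pos -1: 'd' == 'd'
  Pos -2: 'n' != 'i' (stop)
LCS = "d" (length 1)


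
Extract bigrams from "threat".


Word: "threat" (length 6)
Number of bigrams = 6 - 2 + 1 = 5
  Position 0: "th"
  Position 1: "hr"
  Position 2: "re"
  Position 3: "ea"
  Position 4: "at"
Bigrams = "th", "hr", "re", "ea", "at"


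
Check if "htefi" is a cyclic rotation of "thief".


Word: "thief", Candidate: "htefi"
Method: check if candidate is substring of word+word
"thiefthief" contains "htefi"? No
Is rotation = No


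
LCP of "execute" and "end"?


Word 1: "execute"
Word 2: "end"
Comparing from start:
  Pos 0: 'e' == 'e'
  Pos 1: 'x' != 'n' (stop)
LCP = "e" (length 1)


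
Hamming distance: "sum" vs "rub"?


Comparing character by character (same length = 3):
  Pos 0: 's' vs 'r' !=
  Pos 1: 'u' vs 'u' =
  Pos 2: 'm' vs 'b' !=
Hamming distance = 2


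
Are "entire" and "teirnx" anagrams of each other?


Word 1: "entire" → sorted: eeinrt
Word 2: "teirnx" → sorted: einrtx
Same letters? eeinrt != einrtx
Anagram = No


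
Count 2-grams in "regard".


Word: "regard" (length 6)
Number of 2-grams = length - 2 + 1 = 6 - 2 + 1
= 5


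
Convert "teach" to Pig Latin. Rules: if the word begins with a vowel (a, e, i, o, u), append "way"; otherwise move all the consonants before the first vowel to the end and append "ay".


Word: "teach"
Starts with consonant(s) → move to end, add 'ay'
Consonant cluster: "t"
Pig Latin = "eachtay"


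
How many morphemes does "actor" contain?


Word: "actor"
Morphemes: act / -or
Each morpheme carries meaning
= 2 morphemes
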